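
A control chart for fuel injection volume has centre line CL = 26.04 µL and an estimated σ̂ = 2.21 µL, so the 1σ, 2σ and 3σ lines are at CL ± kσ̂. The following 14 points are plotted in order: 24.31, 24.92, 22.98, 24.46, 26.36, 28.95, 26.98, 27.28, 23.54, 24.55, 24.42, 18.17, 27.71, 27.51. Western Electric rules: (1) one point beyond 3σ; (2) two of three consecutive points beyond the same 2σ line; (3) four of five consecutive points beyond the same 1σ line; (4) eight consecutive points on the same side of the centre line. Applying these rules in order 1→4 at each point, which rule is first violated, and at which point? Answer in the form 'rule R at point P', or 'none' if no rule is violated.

rule 1 at point 12

Zone of each point (C = within 1σ̂, B = 1σ̂–2σ̂, A = 2σ̂–3σ̂, * = beyond 3σ̂; sign = side of CL): 1:-C, 2:-C, 3:-B, 4:-C, 5:+C, 6:+B, 7:+C, 8:+C, 9:-B, 10:-C, 11:-C, 12:-*, 13:+C, 14:+C
Rule 1 (one point beyond the 3σ limits) is satisfied at point 12.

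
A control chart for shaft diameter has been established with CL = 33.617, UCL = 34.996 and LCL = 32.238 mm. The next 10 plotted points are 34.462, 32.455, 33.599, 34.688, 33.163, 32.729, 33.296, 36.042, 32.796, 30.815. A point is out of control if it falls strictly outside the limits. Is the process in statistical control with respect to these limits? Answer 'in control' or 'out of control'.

Compare each point to [32.238, 34.996]: sample 8 = 36.042 > UCL; sample 10 = 30.815 < LCL.

out of control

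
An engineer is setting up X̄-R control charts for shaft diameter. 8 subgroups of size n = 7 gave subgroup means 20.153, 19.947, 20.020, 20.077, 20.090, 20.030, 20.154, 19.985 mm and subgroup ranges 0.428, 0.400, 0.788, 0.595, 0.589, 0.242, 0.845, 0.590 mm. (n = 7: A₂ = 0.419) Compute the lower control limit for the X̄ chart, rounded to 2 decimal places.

X̄̄ = (20.153 + 19.947 + 20.020 + 20.077 + 20.090 + 20.030 + 20.154 + 19.985) / 8 = 160.4560 / 8 = 20.0570
R̄ = (0.428 + 0.400 + 0.788 + 0.595 + 0.589 + 0.242 + 0.845 + 0.590) / 8 = 4.4770 / 8 = 0.5596
LCL = X̄̄ − A₂·R̄ = 20.0570 − 0.419 × 0.5596 = 19.8225

19.82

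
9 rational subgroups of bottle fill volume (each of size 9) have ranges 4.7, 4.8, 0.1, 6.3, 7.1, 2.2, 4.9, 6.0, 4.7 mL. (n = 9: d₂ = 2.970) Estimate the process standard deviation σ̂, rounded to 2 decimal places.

1.53

R̄ = (4.7 + 4.8 + 0.1 + 6.3 + 7.1 + 2.2 + 4.9 + 6.0 + 4.7) / 9 = 4.5333
σ̂ = R̄ / d₂ = 4.5333 / 2.970 = 1.5264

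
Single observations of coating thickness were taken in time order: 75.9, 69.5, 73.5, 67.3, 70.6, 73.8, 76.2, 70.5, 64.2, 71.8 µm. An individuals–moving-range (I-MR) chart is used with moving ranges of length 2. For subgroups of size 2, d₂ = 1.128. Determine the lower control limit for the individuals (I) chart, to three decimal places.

X̄ = (75.9 + 69.5 + 73.5 + 67.3 + 70.6 + 73.8 + 76.2 + 70.5 + 64.2 + 71.8) / 10 = 71.3300
Moving ranges: 6.4, 4.0, 6.2, 3.3, 3.2, 2.4, 5.7, 6.3, 7.6; M̄R̄ = 45.1000 / 9 = 5.0111
LCL = X̄ − 3·M̄R̄/d₂ = 71.3300 − 3 × 5.0111 / 1.128 = 58.0026

58.003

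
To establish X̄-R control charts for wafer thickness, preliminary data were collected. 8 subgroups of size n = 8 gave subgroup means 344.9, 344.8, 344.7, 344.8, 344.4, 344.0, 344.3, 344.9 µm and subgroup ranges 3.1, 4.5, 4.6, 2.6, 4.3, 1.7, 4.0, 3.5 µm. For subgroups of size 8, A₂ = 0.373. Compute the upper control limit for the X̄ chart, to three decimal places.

345.919

X̄̄ = (344.9 + 344.8 + 344.7 + 344.8 + 344.4 + 344.0 + 344.3 + 344.9) / 8 = 2756.8000 / 8 = 344.6000
R̄ = (3.1 + 4.5 + 4.6 + 2.6 + 4.3 + 1.7 + 4.0 + 3.5) / 8 = 28.3000 / 8 = 3.5375
UCL = X̄̄ + A₂·R̄ = 344.6000 + 0.373 × 3.5375 = 345.9195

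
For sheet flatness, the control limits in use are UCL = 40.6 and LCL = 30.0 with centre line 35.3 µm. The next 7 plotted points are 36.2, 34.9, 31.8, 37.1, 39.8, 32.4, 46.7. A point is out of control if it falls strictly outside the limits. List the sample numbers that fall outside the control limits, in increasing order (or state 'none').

7

Compare each point to [30.0, 40.6]: sample 7 = 46.7 > UCL.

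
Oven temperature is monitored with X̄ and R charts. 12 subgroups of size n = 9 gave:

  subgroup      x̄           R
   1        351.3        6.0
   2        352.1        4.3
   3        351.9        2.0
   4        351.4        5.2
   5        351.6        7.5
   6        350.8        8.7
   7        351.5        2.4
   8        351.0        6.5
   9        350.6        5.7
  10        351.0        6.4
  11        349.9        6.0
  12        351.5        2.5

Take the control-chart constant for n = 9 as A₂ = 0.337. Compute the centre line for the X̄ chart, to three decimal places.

351.217

X̄̄ = (351.3 + 352.1 + 351.9 + 351.4 + 351.6 + 350.8 + 351.5 + 351.0 + 350.6 + 351.0 + 349.9 + 351.5) / 12 = 4214.6000 / 12 = 351.2167
CL = X̄̄ = 351.2167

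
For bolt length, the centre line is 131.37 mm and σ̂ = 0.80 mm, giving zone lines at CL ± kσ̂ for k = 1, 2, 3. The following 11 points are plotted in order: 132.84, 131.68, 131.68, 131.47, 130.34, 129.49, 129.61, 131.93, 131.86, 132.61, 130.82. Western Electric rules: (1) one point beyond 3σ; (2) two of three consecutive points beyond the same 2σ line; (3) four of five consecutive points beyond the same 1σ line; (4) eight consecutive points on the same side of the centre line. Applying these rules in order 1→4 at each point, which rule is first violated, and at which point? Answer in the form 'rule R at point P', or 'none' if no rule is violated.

Zone of each point (C = within 1σ̂, B = 1σ̂–2σ̂, A = 2σ̂–3σ̂, * = beyond 3σ̂; sign = side of CL): 1:+B, 2:+C, 3:+C, 4:+C, 5:-B, 6:-A, 7:-A, 8:+C, 9:+C, 10:+B, 11:-C
Rule 2 (two of three consecutive points beyond the same 2σ limit) is satisfied at point 7.

rule 2 at point 7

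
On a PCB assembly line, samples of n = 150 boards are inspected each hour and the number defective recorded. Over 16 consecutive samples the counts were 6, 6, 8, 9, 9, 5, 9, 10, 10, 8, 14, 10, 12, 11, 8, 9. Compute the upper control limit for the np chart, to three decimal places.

17.726

p̄ = Σdᵢ / (k·n) = 144 / (16 × 150) = 0.06000
UCL = np̄ + 3·√(np̄(1−p̄)) = 9.0000 + 3 × √(9.0000×0.94000) = 9.0000 + 3 × 2.9086 = 17.7258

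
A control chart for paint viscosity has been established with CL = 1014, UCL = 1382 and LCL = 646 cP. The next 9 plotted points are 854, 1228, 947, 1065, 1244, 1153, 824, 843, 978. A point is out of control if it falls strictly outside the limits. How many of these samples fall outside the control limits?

0

All 9 points lie within [646, 1382].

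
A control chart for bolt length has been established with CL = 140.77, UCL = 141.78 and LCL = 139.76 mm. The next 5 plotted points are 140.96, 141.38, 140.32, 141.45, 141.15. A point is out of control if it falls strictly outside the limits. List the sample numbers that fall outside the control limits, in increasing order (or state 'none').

none

All 5 points lie within [139.76, 141.78].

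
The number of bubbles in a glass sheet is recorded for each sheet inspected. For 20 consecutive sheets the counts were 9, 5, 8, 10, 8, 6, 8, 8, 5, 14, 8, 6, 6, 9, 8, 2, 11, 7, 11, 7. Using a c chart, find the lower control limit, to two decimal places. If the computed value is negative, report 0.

0.00

c̄ = (9 + 5 + 8 + 10 + 8 + 6 + 8 + 8 + 5 + 14 + 8 + 6 + 6 + 9 + 8 + 2 + 11 + 7 + 11 + 7) / 20 = 156 / 20 = 7.8000
LCL = c̄ − 3√c̄ = 7.8000 − 3 × 2.7928 = -0.5785 → 0 (cannot be negative)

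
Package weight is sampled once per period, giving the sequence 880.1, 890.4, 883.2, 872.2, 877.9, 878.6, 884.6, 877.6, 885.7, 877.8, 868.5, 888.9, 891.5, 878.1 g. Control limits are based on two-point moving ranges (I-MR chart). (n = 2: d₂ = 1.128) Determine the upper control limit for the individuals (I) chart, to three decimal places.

903.501

X̄ = (880.1 + 890.4 + 883.2 + 872.2 + 877.9 + 878.6 + 884.6 + 877.6 + 885.7 + 877.8 + 868.5 + 888.9 + 891.5 + 878.1) / 14 = 881.0786
Moving ranges: 10.3, 7.2, 11.0, 5.7, 0.7, 6.0, 7.0, 8.1, 7.9, 9.3, 20.4, 2.6, 13.4; M̄R̄ = 109.6000 / 13 = 8.4308
UCL = X̄ + 3·M̄R̄/d₂ = 881.0786 + 3 × 8.4308 / 1.128 = 903.5008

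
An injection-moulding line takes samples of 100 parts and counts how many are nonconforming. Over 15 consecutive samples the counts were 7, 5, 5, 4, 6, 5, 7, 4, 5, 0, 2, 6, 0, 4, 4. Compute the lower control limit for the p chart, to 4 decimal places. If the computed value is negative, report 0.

0.0000

p̄ = Σdᵢ / (k·n) = 64 / (15 × 100) = 0.04267
LCL = p̄ − 3·√(p̄(1−p̄)/n) = 0.04267 − 3 × 0.02021 = -0.01796 → 0 (negative, so LCL = 0)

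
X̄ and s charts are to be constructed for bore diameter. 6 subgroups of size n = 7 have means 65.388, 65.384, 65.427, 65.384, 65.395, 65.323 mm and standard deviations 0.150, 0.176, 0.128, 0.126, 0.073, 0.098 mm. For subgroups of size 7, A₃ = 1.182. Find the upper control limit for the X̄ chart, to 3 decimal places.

X̄̄ = (65.388 + 65.384 + 65.427 + 65.384 + 65.395 + 65.323) / 6 = 65.3835
s̄ = (0.150 + 0.176 + 0.128 + 0.126 + 0.073 + 0.098) / 6 = 0.1252
UCL = X̄̄ + A₃·s̄ = 65.3835 + 1.182 × 0.1252 = 65.5314

65.531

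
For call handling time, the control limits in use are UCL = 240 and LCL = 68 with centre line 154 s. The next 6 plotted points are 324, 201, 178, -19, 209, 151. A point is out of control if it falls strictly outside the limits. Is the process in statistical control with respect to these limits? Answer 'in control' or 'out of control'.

out of control

Compare each point to [68, 240]: sample 1 = 324 > UCL; sample 4 = -19 < LCL.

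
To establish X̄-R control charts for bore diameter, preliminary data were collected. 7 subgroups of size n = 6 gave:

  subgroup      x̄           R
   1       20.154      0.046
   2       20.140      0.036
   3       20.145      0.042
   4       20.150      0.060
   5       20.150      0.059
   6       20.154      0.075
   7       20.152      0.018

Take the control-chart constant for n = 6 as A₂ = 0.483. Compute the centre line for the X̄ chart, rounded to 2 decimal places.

20.15

X̄̄ = (20.154 + 20.140 + 20.145 + 20.150 + 20.150 + 20.154 + 20.152) / 7 = 141.0450 / 7 = 20.1493
CL = X̄̄ = 20.1493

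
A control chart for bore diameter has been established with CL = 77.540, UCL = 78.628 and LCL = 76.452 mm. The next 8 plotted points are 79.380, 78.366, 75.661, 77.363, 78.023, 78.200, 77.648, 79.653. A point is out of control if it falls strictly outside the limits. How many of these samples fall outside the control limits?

Compare each point to [76.452, 78.628]: sample 1 = 79.380 > UCL; sample 3 = 75.661 < LCL; sample 8 = 79.653 > UCL.

3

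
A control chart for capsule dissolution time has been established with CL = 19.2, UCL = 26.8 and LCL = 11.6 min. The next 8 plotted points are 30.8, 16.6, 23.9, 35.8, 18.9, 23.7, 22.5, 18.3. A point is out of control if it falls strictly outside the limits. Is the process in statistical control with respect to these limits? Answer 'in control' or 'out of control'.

Compare each point to [11.6, 26.8]: sample 1 = 30.8 > UCL; sample 4 = 35.8 > UCL.

out of control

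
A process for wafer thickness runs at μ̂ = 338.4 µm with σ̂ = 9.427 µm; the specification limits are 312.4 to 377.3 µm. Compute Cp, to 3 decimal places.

1.147

Cp = (USL − LSL) / (6σ̂) = (377.3 − 312.4) / (6 × 9.427) = 64.9000 / 56.5620 = 1.1474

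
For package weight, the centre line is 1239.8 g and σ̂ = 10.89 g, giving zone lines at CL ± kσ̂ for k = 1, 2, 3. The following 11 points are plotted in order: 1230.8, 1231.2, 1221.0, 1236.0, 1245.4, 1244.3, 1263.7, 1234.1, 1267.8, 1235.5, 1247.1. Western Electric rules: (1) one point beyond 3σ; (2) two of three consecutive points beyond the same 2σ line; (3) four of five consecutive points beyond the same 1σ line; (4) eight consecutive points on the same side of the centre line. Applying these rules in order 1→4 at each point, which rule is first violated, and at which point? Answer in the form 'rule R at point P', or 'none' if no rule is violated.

Zone of each point (C = within 1σ̂, B = 1σ̂–2σ̂, A = 2σ̂–3σ̂, * = beyond 3σ̂; sign = side of CL): 1:-C, 2:-C, 3:-B, 4:-C, 5:+C, 6:+C, 7:+A, 8:-C, 9:+A, 10:-C, 11:+C
Rule 2 (two of three consecutive points beyond the same 2σ limit) is satisfied at point 9.

rule 2 at point 9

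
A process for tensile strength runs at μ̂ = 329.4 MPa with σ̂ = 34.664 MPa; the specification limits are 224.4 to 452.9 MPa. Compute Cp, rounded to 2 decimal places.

Cp = (USL − LSL) / (6σ̂) = (452.9 − 224.4) / (6 × 34.664) = 228.5000 / 207.9840 = 1.0986

1.10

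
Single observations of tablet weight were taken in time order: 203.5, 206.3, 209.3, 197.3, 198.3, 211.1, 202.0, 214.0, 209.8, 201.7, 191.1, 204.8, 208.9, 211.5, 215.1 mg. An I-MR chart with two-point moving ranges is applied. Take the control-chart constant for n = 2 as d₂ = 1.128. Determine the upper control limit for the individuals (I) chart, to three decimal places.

224.568

X̄ = (203.5 + 206.3 + 209.3 + 197.3 + 198.3 + 211.1 + 202.0 + 214.0 + 209.8 + 201.7 + 191.1 + 204.8 + 208.9 + 211.5 + 215.1) / 15 = 205.6467
Moving ranges: 2.8, 3.0, 12.0, 1.0, 12.8, 9.1, 12.0, 4.2, 8.1, 10.6, 13.7, 4.1, 2.6, 3.6; M̄R̄ = 99.6000 / 14 = 7.1143
UCL = X̄ + 3·M̄R̄/d₂ = 205.6467 + 3 × 7.1143 / 1.128 = 224.5676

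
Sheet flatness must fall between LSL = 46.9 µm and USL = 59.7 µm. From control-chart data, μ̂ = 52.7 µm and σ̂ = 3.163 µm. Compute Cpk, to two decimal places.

Cpu = (USL − μ̂) / (3σ̂) = (59.7 − 52.7) / (3 × 3.163) = 0.7377; Cpl = (μ̂ − LSL) / (3σ̂) = (52.7 − 46.9) / (3 × 3.163) = 0.6112; Cpk = min(Cpu, Cpl) = 0.6112

0.61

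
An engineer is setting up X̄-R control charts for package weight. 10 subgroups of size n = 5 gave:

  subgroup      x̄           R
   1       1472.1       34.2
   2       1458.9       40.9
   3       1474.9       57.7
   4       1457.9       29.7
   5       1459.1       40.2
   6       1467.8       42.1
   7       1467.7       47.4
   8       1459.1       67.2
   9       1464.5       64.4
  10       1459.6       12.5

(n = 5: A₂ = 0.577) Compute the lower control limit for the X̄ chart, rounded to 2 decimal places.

1438.99

X̄̄ = (1472.1 + 1458.9 + 1474.9 + 1457.9 + 1459.1 + 1467.8 + 1467.7 + 1459.1 + 1464.5 + 1459.6) / 10 = 14641.6000 / 10 = 1464.1600
R̄ = (34.2 + 40.9 + 57.7 + 29.7 + 40.2 + 42.1 + 47.4 + 67.2 + 64.4 + 12.5) / 10 = 436.3000 / 10 = 43.6300
LCL = X̄̄ − A₂·R̄ = 1464.1600 − 0.577 × 43.6300 = 1438.9855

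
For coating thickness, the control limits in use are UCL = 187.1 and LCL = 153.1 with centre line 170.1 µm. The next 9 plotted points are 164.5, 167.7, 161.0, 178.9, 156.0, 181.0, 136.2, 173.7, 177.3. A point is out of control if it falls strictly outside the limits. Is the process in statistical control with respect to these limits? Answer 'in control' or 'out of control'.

out of control

Compare each point to [153.1, 187.1]: sample 7 = 136.2 < LCL.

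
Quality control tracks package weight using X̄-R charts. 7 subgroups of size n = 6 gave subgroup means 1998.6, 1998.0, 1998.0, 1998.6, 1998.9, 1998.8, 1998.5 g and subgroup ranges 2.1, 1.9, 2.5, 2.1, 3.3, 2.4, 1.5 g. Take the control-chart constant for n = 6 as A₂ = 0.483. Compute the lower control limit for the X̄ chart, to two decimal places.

X̄̄ = (1998.6 + 1998.0 + 1998.0 + 1998.6 + 1998.9 + 1998.8 + 1998.5) / 7 = 13989.4000 / 7 = 1998.4857
R̄ = (2.1 + 1.9 + 2.5 + 2.1 + 3.3 + 2.4 + 1.5) / 7 = 15.8000 / 7 = 2.2571
LCL = X̄̄ − A₂·R̄ = 1998.4857 − 0.483 × 2.2571 = 1997.3955

1997.40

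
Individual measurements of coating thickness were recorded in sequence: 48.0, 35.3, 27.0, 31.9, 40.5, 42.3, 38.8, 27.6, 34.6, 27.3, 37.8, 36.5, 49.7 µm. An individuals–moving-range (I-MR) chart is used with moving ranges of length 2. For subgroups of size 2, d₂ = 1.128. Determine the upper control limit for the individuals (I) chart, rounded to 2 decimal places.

X̄ = (48.0 + 35.3 + 27.0 + 31.9 + 40.5 + 42.3 + 38.8 + 27.6 + 34.6 + 27.3 + 37.8 + 36.5 + 49.7) / 13 = 36.7154
Moving ranges: 12.7, 8.3, 4.9, 8.6, 1.8, 3.5, 11.2, 7.0, 7.3, 10.5, 1.3, 13.2; M̄R̄ = 90.3000 / 12 = 7.5250
UCL = X̄ + 3·M̄R̄/d₂ = 36.7154 + 3 × 7.5250 / 1.128 = 56.7287

56.73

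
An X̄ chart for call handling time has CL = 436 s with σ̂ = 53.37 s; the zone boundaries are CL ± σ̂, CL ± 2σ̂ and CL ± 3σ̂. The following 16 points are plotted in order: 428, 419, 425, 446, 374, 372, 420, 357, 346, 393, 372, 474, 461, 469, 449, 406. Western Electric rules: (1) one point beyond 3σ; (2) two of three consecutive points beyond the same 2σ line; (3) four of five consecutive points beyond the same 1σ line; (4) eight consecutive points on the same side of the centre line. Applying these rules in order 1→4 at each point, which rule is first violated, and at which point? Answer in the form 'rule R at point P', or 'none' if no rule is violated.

Zone of each point (C = within 1σ̂, B = 1σ̂–2σ̂, A = 2σ̂–3σ̂, * = beyond 3σ̂; sign = side of CL): 1:-C, 2:-C, 3:-C, 4:+C, 5:-B, 6:-B, 7:-C, 8:-B, 9:-B, 10:-C, 11:-B, 12:+C, 13:+C, 14:+C, 15:+C, 16:-C
Rule 3 (four of five consecutive points beyond the same 1σ limit) is satisfied at point 9.

rule 3 at point 9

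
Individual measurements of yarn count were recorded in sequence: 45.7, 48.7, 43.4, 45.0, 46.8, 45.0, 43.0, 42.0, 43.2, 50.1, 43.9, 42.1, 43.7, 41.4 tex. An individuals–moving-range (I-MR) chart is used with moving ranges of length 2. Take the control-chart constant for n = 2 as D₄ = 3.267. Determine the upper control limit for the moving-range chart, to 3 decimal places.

Moving ranges: 3.0, 5.3, 1.6, 1.8, 1.8, 2.0, 1.0, 1.2, 6.9, 6.2, 1.8, 1.6, 2.3; M̄R̄ = 36.5000 / 13 = 2.8077
UCL_MR = D₄·M̄R̄ = 3.267 × 2.8077 = 9.1727

9.173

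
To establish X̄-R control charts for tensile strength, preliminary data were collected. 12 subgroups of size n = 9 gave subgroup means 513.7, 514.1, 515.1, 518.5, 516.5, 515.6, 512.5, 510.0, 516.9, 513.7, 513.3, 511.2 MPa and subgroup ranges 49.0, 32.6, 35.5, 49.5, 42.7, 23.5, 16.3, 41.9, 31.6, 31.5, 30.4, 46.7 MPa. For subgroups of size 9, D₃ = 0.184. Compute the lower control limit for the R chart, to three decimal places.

R̄ = (49.0 + 32.6 + 35.5 + 49.5 + 42.7 + 23.5 + 16.3 + 41.9 + 31.6 + 31.5 + 30.4 + 46.7) / 12 = 431.2000 / 12 = 35.9333
LCL_R = D₃·R̄ = 0.184 × 35.9333 = 6.6117

6.612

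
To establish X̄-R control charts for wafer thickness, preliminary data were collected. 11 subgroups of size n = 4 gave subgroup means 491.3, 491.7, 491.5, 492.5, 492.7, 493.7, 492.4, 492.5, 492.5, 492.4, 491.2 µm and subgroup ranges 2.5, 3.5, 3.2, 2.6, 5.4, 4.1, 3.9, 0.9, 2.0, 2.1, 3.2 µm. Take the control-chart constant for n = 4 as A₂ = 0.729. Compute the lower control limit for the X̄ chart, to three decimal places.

490.005

X̄̄ = (491.3 + 491.7 + 491.5 + 492.5 + 492.7 + 493.7 + 492.4 + 492.5 + 492.5 + 492.4 + 491.2) / 11 = 5414.4000 / 11 = 492.2182
R̄ = (2.5 + 3.5 + 3.2 + 2.6 + 5.4 + 4.1 + 3.9 + 0.9 + 2.0 + 2.1 + 3.2) / 11 = 33.4000 / 11 = 3.0364
LCL = X̄̄ − A₂·R̄ = 492.2182 − 0.729 × 3.0364 = 490.0047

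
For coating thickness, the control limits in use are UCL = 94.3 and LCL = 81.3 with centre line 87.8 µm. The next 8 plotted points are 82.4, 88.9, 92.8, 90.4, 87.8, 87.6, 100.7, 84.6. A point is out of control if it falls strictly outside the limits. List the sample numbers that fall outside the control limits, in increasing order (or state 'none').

Compare each point to [81.3, 94.3]: sample 7 = 100.7 > UCL.

7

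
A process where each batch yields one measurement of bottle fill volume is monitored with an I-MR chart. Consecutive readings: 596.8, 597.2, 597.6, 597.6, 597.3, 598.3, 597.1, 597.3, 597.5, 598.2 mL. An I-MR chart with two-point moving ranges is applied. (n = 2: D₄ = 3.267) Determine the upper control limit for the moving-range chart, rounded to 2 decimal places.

Moving ranges: 0.4, 0.4, 0.0, 0.3, 1.0, 1.2, 0.2, 0.2, 0.7; M̄R̄ = 4.4000 / 9 = 0.4889
UCL_MR = D₄·M̄R̄ = 3.267 × 0.4889 = 1.5972

1.60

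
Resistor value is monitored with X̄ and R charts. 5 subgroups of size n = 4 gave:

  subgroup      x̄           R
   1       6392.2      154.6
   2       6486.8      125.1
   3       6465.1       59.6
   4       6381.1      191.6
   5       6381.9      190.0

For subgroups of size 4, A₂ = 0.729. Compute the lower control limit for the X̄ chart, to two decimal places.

6316.31

X̄̄ = (6392.2 + 6486.8 + 6465.1 + 6381.1 + 6381.9) / 5 = 32107.1000 / 5 = 6421.4200
R̄ = (154.6 + 125.1 + 59.6 + 191.6 + 190.0) / 5 = 720.9000 / 5 = 144.1800
LCL = X̄̄ − A₂·R̄ = 6421.4200 − 0.729 × 144.1800 = 6316.3128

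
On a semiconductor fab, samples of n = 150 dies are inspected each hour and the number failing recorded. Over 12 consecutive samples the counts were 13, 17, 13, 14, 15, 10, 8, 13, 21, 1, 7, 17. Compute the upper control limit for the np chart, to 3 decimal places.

p̄ = Σdᵢ / (k·n) = 149 / (12 × 150) = 0.08278
UCL = np̄ + 3·√(np̄(1−p̄)) = 12.4167 + 3 × √(12.4167×0.91722) = 12.4167 + 3 × 3.3747 = 22.5409

22.541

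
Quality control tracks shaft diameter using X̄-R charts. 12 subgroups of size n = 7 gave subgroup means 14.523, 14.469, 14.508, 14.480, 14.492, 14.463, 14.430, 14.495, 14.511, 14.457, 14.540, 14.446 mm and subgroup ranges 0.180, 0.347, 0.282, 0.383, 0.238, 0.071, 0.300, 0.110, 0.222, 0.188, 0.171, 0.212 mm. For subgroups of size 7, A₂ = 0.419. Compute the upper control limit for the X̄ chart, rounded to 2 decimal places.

14.58

X̄̄ = (14.523 + 14.469 + 14.508 + 14.480 + 14.492 + 14.463 + 14.430 + 14.495 + 14.511 + 14.457 + 14.540 + 14.446) / 12 = 173.8140 / 12 = 14.4845
R̄ = (0.180 + 0.347 + 0.282 + 0.383 + 0.238 + 0.071 + 0.300 + 0.110 + 0.222 + 0.188 + 0.171 + 0.212) / 12 = 2.7040 / 12 = 0.2253
UCL = X̄̄ + A₂·R̄ = 14.4845 + 0.419 × 0.2253 = 14.5789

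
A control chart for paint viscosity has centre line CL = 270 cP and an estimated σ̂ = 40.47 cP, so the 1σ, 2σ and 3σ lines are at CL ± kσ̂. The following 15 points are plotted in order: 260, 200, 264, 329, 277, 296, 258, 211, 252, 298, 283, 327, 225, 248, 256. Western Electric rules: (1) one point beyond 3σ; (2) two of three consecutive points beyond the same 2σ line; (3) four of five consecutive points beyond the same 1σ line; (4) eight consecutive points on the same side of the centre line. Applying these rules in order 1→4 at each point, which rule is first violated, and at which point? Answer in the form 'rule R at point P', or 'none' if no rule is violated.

Zone of each point (C = within 1σ̂, B = 1σ̂–2σ̂, A = 2σ̂–3σ̂, * = beyond 3σ̂; sign = side of CL): 1:-C, 2:-B, 3:-C, 4:+B, 5:+C, 6:+C, 7:-C, 8:-B, 9:-C, 10:+C, 11:+C, 12:+B, 13:-B, 14:-C, 15:-C
No rule fires across all 15 points.

none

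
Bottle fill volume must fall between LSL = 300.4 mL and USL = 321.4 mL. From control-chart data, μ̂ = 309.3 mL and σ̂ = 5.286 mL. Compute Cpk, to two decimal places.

Cpu = (USL − μ̂) / (3σ̂) = (321.4 − 309.3) / (3 × 5.286) = 0.7630; Cpl = (μ̂ − LSL) / (3σ̂) = (309.3 − 300.4) / (3 × 5.286) = 0.5612; Cpk = min(Cpu, Cpl) = 0.5612

0.56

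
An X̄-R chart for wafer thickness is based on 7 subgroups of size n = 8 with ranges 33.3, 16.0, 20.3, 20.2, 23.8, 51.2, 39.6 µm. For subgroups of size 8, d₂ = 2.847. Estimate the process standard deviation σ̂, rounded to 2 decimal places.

10.26

R̄ = (33.3 + 16.0 + 20.3 + 20.2 + 23.8 + 51.2 + 39.6) / 7 = 29.2000
σ̂ = R̄ / d₂ = 29.2000 / 2.847 = 10.2564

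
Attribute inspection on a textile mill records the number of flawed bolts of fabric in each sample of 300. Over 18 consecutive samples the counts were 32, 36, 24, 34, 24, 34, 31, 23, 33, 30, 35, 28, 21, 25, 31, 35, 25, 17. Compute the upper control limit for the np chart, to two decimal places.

p̄ = Σdᵢ / (k·n) = 518 / (18 × 300) = 0.09593
UCL = np̄ + 3·√(np̄(1−p̄)) = 28.7778 + 3 × √(28.7778×0.90407) = 28.7778 + 3 × 5.1007 = 44.0799

44.08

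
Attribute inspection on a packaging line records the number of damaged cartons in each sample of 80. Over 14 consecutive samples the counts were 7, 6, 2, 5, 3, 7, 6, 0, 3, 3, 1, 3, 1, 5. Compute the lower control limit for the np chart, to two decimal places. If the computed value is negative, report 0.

p̄ = Σdᵢ / (k·n) = 52 / (14 × 80) = 0.04643
LCL = np̄ − 3·√(np̄(1−p̄)) = 3.7143 − 3 × 1.8820 = -1.9316 → 0 (negative, so LCL = 0)

0.00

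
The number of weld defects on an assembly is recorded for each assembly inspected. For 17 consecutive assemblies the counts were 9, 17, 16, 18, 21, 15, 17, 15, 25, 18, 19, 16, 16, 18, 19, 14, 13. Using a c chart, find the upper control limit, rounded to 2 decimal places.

29.13

c̄ = (9 + 17 + 16 + 18 + 21 + 15 + 17 + 15 + 25 + 18 + 19 + 16 + 16 + 18 + 19 + 14 + 13) / 17 = 286 / 17 = 16.8235
UCL = c̄ + 3√c̄ = 16.8235 + 3 × √16.8235 = 16.8235 + 3 × 4.1016 = 29.1285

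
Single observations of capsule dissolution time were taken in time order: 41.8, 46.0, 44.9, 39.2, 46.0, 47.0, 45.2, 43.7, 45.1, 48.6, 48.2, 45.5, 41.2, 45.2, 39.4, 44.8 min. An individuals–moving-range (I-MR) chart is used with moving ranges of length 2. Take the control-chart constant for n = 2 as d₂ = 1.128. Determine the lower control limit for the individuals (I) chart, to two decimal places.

35.69

X̄ = (41.8 + 46.0 + 44.9 + 39.2 + 46.0 + 47.0 + 45.2 + 43.7 + 45.1 + 48.6 + 48.2 + 45.5 + 41.2 + 45.2 + 39.4 + 44.8) / 16 = 44.4875
Moving ranges: 4.2, 1.1, 5.7, 6.8, 1.0, 1.8, 1.5, 1.4, 3.5, 0.4, 2.7, 4.3, 4.0, 5.8, 5.4; M̄R̄ = 49.6000 / 15 = 3.3067
LCL = X̄ − 3·M̄R̄/d₂ = 44.4875 − 3 × 3.3067 / 1.128 = 35.6932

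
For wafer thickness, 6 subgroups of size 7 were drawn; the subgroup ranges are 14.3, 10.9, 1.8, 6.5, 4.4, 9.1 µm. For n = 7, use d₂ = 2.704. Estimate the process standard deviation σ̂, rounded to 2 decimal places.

2.90

R̄ = (14.3 + 10.9 + 1.8 + 6.5 + 4.4 + 9.1) / 6 = 7.8333
σ̂ = R̄ / d₂ = 7.8333 / 2.704 = 2.8969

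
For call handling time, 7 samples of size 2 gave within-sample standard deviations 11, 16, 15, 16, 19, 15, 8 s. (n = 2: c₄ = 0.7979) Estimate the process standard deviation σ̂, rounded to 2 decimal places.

s̄ = (11 + 16 + 15 + 16 + 19 + 15 + 8) / 7 = 14.2857
σ̂ = s̄ / c₄ = 14.2857 / 0.7979 = 17.9041

17.90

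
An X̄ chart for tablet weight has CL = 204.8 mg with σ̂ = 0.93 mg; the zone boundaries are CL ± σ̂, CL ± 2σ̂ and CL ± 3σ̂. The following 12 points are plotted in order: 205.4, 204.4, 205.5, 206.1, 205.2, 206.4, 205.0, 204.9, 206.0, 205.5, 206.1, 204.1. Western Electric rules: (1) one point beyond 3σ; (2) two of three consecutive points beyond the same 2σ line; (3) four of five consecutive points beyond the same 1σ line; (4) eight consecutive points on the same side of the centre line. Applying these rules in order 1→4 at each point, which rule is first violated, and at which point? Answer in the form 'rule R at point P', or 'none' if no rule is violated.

rule 4 at point 10

Zone of each point (C = within 1σ̂, B = 1σ̂–2σ̂, A = 2σ̂–3σ̂, * = beyond 3σ̂; sign = side of CL): 1:+C, 2:-C, 3:+C, 4:+B, 5:+C, 6:+B, 7:+C, 8:+C, 9:+B, 10:+C, 11:+B, 12:-C
Rule 4 (eight consecutive points on the same side of the centre line) is satisfied at point 10.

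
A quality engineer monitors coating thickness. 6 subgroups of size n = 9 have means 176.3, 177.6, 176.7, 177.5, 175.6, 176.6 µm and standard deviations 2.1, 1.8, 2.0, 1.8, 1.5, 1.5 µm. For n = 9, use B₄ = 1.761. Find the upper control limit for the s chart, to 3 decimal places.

3.140

s̄ = (2.1 + 1.8 + 2.0 + 1.8 + 1.5 + 1.5) / 6 = 1.7833
UCL_s = B₄·s̄ = 1.761 × 1.7833 = 3.1404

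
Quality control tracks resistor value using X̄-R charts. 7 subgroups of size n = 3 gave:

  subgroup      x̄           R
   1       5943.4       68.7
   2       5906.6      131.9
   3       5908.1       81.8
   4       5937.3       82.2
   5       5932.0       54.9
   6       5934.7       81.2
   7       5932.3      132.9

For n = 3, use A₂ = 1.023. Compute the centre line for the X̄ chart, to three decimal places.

5927.771

X̄̄ = (5943.4 + 5906.6 + 5908.1 + 5937.3 + 5932.0 + 5934.7 + 5932.3) / 7 = 41494.4000 / 7 = 5927.7714
CL = X̄̄ = 5927.7714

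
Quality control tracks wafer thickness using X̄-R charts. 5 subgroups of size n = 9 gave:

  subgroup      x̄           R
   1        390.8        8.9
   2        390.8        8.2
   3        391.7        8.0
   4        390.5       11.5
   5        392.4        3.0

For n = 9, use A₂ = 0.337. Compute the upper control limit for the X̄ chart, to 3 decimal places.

393.909

X̄̄ = (390.8 + 390.8 + 391.7 + 390.5 + 392.4) / 5 = 1956.2000 / 5 = 391.2400
R̄ = (8.9 + 8.2 + 8.0 + 11.5 + 3.0) / 5 = 39.6000 / 5 = 7.9200
UCL = X̄̄ + A₂·R̄ = 391.2400 + 0.337 × 7.9200 = 393.9090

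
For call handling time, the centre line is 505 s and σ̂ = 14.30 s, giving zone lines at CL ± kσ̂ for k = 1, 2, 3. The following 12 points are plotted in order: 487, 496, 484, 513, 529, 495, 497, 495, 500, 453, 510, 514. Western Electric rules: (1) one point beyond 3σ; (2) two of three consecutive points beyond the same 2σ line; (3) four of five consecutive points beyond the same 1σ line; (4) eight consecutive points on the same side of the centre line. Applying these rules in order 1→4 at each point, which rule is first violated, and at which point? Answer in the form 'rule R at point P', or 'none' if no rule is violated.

Zone of each point (C = within 1σ̂, B = 1σ̂–2σ̂, A = 2σ̂–3σ̂, * = beyond 3σ̂; sign = side of CL): 1:-B, 2:-C, 3:-B, 4:+C, 5:+B, 6:-C, 7:-C, 8:-C, 9:-C, 10:-*, 11:+C, 12:+C
Rule 1 (one point beyond the 3σ limits) is satisfied at point 10.

rule 1 at point 10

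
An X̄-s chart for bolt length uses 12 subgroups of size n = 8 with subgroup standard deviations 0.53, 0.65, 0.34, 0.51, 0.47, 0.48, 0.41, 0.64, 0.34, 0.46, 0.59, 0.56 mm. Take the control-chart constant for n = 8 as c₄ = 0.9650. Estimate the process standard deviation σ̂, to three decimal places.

0.516

s̄ = (0.53 + 0.65 + 0.34 + 0.51 + 0.47 + 0.48 + 0.41 + 0.64 + 0.34 + 0.46 + 0.59 + 0.56) / 12 = 0.4983
σ̂ = s̄ / c₄ = 0.4983 / 0.9650 = 0.5164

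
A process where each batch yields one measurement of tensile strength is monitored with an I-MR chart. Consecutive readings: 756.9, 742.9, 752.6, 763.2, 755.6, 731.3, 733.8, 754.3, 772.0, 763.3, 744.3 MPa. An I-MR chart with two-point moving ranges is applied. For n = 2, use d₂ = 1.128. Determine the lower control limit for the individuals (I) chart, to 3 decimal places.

X̄ = (756.9 + 742.9 + 752.6 + 763.2 + 755.6 + 731.3 + 733.8 + 754.3 + 772.0 + 763.3 + 744.3) / 11 = 751.8364
Moving ranges: 14.0, 9.7, 10.6, 7.6, 24.3, 2.5, 20.5, 17.7, 8.7, 19.0; M̄R̄ = 134.6000 / 10 = 13.4600
LCL = X̄ − 3·M̄R̄/d₂ = 751.8364 − 3 × 13.4600 / 1.128 = 716.0385

716.038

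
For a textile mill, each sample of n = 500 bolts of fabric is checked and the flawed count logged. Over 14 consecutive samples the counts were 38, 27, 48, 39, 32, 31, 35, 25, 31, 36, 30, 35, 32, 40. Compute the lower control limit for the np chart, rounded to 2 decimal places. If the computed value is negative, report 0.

p̄ = Σdᵢ / (k·n) = 479 / (14 × 500) = 0.06843
LCL = np̄ − 3·√(np̄(1−p̄)) = 34.2143 − 3 × 5.6456 = 17.2774

17.28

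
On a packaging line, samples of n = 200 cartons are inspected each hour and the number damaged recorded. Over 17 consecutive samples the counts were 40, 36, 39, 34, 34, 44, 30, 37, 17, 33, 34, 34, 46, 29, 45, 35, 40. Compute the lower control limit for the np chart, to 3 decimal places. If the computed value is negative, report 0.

19.458

p̄ = Σdᵢ / (k·n) = 607 / (17 × 200) = 0.17853
LCL = np̄ − 3·√(np̄(1−p̄)) = 35.7059 − 3 × 5.4158 = 19.4584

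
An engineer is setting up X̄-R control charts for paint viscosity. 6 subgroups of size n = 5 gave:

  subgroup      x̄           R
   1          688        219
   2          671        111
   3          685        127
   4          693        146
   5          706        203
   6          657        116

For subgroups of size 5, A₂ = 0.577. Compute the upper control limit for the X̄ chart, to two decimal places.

X̄̄ = (688 + 671 + 685 + 693 + 706 + 657) / 6 = 4100.0000 / 6 = 683.3333
R̄ = (219 + 111 + 127 + 146 + 203 + 116) / 6 = 922.0000 / 6 = 153.6667
UCL = X̄̄ + A₂·R̄ = 683.3333 + 0.577 × 153.6667 = 771.9990

772.00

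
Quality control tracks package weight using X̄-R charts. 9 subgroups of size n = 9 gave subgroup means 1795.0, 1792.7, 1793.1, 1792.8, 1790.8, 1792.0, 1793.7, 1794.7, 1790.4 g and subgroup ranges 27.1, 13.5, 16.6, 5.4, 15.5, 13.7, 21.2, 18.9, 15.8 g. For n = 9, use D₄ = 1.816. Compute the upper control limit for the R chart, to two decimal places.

29.80

R̄ = (27.1 + 13.5 + 16.6 + 5.4 + 15.5 + 13.7 + 21.2 + 18.9 + 15.8) / 9 = 147.7000 / 9 = 16.4111
UCL_R = D₄·R̄ = 1.816 × 16.4111 = 29.8026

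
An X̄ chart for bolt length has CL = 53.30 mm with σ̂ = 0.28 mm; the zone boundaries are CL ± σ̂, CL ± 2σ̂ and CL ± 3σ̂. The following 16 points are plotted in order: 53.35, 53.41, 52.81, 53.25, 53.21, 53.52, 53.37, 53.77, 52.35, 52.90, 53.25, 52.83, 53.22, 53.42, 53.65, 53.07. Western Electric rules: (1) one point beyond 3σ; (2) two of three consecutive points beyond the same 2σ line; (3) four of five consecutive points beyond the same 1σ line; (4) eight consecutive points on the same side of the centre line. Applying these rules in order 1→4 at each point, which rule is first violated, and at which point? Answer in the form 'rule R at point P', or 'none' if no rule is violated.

Zone of each point (C = within 1σ̂, B = 1σ̂–2σ̂, A = 2σ̂–3σ̂, * = beyond 3σ̂; sign = side of CL): 1:+C, 2:+C, 3:-B, 4:-C, 5:-C, 6:+C, 7:+C, 8:+B, 9:-*, 10:-B, 11:-C, 12:-B, 13:-C, 14:+C, 15:+B, 16:-C
Rule 1 (one point beyond the 3σ limits) is satisfied at point 9.

rule 1 at point 9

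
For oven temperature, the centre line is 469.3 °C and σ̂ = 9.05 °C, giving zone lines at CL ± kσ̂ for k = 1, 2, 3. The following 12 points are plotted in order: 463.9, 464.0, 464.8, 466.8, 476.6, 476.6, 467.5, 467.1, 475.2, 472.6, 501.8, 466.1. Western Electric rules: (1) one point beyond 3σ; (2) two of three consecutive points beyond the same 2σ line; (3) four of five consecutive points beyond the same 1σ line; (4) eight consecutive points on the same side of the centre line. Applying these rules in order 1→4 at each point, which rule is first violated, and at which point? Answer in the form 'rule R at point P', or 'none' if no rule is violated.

Zone of each point (C = within 1σ̂, B = 1σ̂–2σ̂, A = 2σ̂–3σ̂, * = beyond 3σ̂; sign = side of CL): 1:-C, 2:-C, 3:-C, 4:-C, 5:+C, 6:+C, 7:-C, 8:-C, 9:+C, 10:+C, 11:+*, 12:-C
Rule 1 (one point beyond the 3σ limits) is satisfied at point 11.

rule 1 at point 11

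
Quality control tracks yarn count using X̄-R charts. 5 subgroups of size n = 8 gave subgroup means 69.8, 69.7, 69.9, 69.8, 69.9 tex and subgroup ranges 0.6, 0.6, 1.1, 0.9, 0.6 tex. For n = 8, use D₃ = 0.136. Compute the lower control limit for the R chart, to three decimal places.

0.103

R̄ = (0.6 + 0.6 + 1.1 + 0.9 + 0.6) / 5 = 3.8000 / 5 = 0.7600
LCL_R = D₃·R̄ = 0.136 × 0.7600 = 0.1034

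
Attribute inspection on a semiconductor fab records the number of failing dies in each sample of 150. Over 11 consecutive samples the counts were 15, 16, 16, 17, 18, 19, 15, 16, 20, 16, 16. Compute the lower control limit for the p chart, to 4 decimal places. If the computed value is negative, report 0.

0.0344

p̄ = Σdᵢ / (k·n) = 184 / (11 × 150) = 0.11152
LCL = p̄ − 3·√(p̄(1−p̄)/n) = 0.11152 − 3 × 0.02570 = 0.03441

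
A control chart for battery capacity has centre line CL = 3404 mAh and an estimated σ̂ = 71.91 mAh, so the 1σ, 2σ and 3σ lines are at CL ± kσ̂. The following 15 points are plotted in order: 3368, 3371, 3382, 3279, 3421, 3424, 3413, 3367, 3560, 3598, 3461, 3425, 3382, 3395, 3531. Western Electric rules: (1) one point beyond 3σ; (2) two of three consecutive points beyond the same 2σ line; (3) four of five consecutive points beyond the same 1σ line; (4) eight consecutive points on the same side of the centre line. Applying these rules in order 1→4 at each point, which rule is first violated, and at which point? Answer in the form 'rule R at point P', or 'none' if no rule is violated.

Zone of each point (C = within 1σ̂, B = 1σ̂–2σ̂, A = 2σ̂–3σ̂, * = beyond 3σ̂; sign = side of CL): 1:-C, 2:-C, 3:-C, 4:-B, 5:+C, 6:+C, 7:+C, 8:-C, 9:+A, 10:+A, 11:+C, 12:+C, 13:-C, 14:-C, 15:+B
Rule 2 (two of three consecutive points beyond the same 2σ limit) is satisfied at point 10.

rule 2 at point 10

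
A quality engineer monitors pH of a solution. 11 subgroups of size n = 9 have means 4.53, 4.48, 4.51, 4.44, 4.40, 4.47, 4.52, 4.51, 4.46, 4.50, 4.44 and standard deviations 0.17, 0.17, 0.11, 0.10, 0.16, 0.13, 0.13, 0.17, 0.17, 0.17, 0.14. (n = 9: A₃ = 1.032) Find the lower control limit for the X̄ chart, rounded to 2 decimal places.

X̄̄ = (4.53 + 4.48 + 4.51 + 4.44 + 4.40 + 4.47 + 4.52 + 4.51 + 4.46 + 4.50 + 4.44) / 11 = 4.4782
s̄ = (0.17 + 0.17 + 0.11 + 0.10 + 0.16 + 0.13 + 0.13 + 0.17 + 0.17 + 0.17 + 0.14) / 11 = 0.1473
LCL = X̄̄ − A₃·s̄ = 4.4782 − 1.032 × 0.1473 = 4.3262

4.33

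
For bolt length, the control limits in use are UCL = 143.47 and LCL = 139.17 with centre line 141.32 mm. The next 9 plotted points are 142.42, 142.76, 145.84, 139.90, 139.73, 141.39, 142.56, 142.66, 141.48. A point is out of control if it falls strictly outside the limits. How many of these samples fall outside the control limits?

1

Compare each point to [139.17, 143.47]: sample 3 = 145.84 > UCL.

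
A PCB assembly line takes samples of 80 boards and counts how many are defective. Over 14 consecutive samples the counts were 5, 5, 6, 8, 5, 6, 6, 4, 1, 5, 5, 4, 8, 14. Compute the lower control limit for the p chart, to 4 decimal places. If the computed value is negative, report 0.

p̄ = Σdᵢ / (k·n) = 82 / (14 × 80) = 0.07321
LCL = p̄ − 3·√(p̄(1−p̄)/n) = 0.07321 − 3 × 0.02912 = -0.01416 → 0 (negative, so LCL = 0)

0.0000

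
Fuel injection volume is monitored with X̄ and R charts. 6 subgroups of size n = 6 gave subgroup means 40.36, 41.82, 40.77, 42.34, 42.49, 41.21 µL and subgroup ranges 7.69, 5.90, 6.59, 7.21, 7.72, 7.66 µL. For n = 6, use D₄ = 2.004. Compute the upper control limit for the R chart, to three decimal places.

14.285

R̄ = (7.69 + 5.90 + 6.59 + 7.21 + 7.72 + 7.66) / 6 = 42.7700 / 6 = 7.1283
UCL_R = D₄·R̄ = 2.004 × 7.1283 = 14.2852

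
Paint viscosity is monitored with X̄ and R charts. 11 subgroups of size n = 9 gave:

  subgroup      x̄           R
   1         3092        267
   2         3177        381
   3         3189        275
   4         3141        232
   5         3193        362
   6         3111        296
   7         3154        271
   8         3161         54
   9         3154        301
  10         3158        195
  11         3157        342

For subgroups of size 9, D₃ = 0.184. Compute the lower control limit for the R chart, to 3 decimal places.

R̄ = (267 + 381 + 275 + 232 + 362 + 296 + 271 + 54 + 301 + 195 + 342) / 11 = 2976.0000 / 11 = 270.5455
LCL_R = D₃·R̄ = 0.184 × 270.5455 = 49.7804

49.780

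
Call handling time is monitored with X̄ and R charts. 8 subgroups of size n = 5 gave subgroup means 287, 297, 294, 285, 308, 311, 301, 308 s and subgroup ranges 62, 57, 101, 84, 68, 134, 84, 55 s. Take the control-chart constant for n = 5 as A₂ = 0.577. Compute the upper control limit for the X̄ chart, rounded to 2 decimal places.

345.40

X̄̄ = (287 + 297 + 294 + 285 + 308 + 311 + 301 + 308) / 8 = 2391.0000 / 8 = 298.8750
R̄ = (62 + 57 + 101 + 84 + 68 + 134 + 84 + 55) / 8 = 645.0000 / 8 = 80.6250
UCL = X̄̄ + A₂·R̄ = 298.8750 + 0.577 × 80.6250 = 345.3956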